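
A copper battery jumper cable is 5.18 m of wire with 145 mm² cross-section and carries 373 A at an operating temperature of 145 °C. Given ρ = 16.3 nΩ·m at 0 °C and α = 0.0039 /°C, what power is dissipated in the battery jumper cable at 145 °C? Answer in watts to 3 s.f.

ρ = 16.3 nΩ·m = 1.63×10^-8 Ω·m
A = 145 mm² = 1.450e-04 m²
R₍0₎ = ρL/A = (1.63×10^-8)(5.18)/(1.450e-04) = 5.823×10^-4 Ω
R₍145₎ = R₍0₎(1 + αΔT) = 5.823×10^-4 × (1 + 0.0039×145) = 9.116×10^-4 Ω
P = I²R = (373)² × 9.116×10^-4 = 127 W

127 W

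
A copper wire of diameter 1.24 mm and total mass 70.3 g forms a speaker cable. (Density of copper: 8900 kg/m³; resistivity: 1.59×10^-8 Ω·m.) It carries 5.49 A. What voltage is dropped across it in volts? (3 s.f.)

A = π(d/2)² = π(6.2000e-04 m)² = 1.2076e-06 m²
L = m/(density·A) = 0.0703/(8900×1.2076e-06) = 6.541 m
R = ρL/A = (1.59×10^-8)(6.541)/(1.2076e-06) = 0.08612 Ω
V = IR = 5.49 × 0.08612 = 0.473 V

0.473 V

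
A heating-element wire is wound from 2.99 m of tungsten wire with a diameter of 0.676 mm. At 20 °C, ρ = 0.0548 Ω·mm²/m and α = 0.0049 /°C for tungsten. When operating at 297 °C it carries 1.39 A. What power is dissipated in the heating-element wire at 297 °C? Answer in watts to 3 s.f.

ρ = 0.0548 Ω·mm²/m = 5.48×10^-8 Ω·m
A = π(d/2)² = π(3.3800e-04 m)² = 3.589e-07 m²
R₍20₎ = ρL/A = (5.48×10^-8)(2.99)/(3.589e-07) = 0.4565 Ω
R₍297₎ = R₍20₎(1 + αΔT) = 0.4565 × (1 + 0.0049×277) = 1.076 Ω
P = I²R = (1.39)² × 1.076 = 2.08 W

2.08 W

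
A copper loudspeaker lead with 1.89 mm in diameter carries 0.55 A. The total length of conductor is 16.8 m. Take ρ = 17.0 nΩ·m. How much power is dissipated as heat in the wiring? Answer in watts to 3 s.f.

ρ = 17.0 nΩ·m = 1.70×10^-8 Ω·m
A = π(d/2)² = π(9.4500e-04 m)² = 2.806e-06 m²
R = ρL/A = (1.70×10^-8)(16.8)/(2.806e-06) = 0.1018 Ω
P = I²R = (0.55)² × 0.1018 = 0.0308 W

0.0308 W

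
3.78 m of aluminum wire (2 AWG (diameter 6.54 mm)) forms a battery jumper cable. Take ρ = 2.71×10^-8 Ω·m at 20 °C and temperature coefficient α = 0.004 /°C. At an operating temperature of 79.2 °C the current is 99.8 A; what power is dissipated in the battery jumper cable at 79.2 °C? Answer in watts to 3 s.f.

37.6 W

A = π(6.54/2 mm)² = π(3.2700e-03 m)² = 3.359e-05 m²
R₍20₎ = ρL/A = (2.71×10^-8)(3.78)/(3.359e-05) = 0.003049 Ω
R₍79.2₎ = R₍20₎(1 + αΔT) = 0.003049 × (1 + 0.004×59.2) = 0.003772 Ω
P = I²R = (99.8)² × 0.003772 = 37.6 W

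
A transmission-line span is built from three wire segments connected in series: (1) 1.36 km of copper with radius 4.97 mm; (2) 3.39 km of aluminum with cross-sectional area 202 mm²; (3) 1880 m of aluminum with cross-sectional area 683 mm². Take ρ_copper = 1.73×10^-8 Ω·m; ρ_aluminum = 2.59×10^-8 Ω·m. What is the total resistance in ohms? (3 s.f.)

Seg 1: A = πr² = π(4.9700e-03 m)² = 7.760e-05 m²
R_1 = (1.73×10^-8)(1360)/(7.760e-05) = 0.3032 Ω
Seg 2: A = 202 mm² = 2.020e-04 m²
R_2 = (2.59×10^-8)(3390)/(2.020e-04) = 0.4347 Ω
Seg 3: A = 683 mm² = 6.830e-04 m²
R_3 = (2.59×10^-8)(1880)/(6.830e-04) = 0.07129 Ω
R_total = R_1 + R_2 + R_3 = 0.809 Ω

0.809 Ω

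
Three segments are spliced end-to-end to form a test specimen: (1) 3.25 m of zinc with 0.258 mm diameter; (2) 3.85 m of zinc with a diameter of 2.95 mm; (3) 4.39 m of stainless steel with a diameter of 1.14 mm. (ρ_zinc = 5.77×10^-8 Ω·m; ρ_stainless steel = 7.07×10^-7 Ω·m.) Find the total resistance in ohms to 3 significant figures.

Seg 1: A = π(d/2)² = π(1.2900e-04 m)² = 5.228e-08 m²
R_1 = (5.77×10^-8)(3.25)/(5.228e-08) = 3.587 Ω
Seg 2: A = π(d/2)² = π(1.4750e-03 m)² = 6.835e-06 m²
R_2 = (5.77×10^-8)(3.85)/(6.835e-06) = 0.0325 Ω
Seg 3: A = π(d/2)² = π(5.7000e-04 m)² = 1.021e-06 m²
R_3 = (7.07×10^-7)(4.39)/(1.021e-06) = 3.041 Ω
R_total = R_1 + R_2 + R_3 = 6.66 Ω

6.66 Ω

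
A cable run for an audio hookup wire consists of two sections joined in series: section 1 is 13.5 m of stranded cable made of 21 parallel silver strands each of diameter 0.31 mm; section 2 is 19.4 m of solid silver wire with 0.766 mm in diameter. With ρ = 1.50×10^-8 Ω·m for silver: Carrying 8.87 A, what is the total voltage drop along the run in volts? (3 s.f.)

6.73 V

Section 1: A_strand = π(1.5500e-04)² = 7.548e-08 m²; R₁ = ρL/(N·A_s) = (1.50×10^-8)(13.5)/(21×7.548e-08) = 0.1278 Ω
Section 2: A = π(d/2)² = π(3.8300e-04 m)² = 4.608e-07 m²
R₂ = (1.50×10^-8)(19.4)/(4.608e-07) = 0.6315 Ω
R = R₁ + R₂ = 0.7592 Ω
V = IR = 8.87 × 0.7592 = 6.73 V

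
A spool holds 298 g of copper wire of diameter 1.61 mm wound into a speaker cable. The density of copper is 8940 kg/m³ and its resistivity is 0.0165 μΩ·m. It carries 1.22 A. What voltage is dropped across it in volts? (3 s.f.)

0.162 V

ρ = 0.0165 μΩ·m = 1.65×10^-8 Ω·m
A = π(d/2)² = π(8.0500e-04 m)² = 2.0358e-06 m²
L = m/(density·A) = 0.298/(8940×2.0358e-06) = 16.37 m
R = ρL/A = (1.65×10^-8)(16.37)/(2.0358e-06) = 0.1327 Ω
V = IR = 1.22 × 0.1327 = 0.162 V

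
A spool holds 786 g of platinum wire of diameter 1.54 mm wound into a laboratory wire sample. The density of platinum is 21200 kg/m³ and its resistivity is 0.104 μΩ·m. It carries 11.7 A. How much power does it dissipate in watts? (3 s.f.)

152 W

ρ = 0.104 μΩ·m = 1.04×10^-7 Ω·m
A = π(d/2)² = π(7.7000e-04 m)² = 1.8627e-06 m²
L = m/(density·A) = 0.786/(21200×1.8627e-06) = 19.9 m
R = ρL/A = (1.04×10^-7)(19.9)/(1.8627e-06) = 1.111 Ω
P = I²R = (11.7)² × 1.111 = 152 W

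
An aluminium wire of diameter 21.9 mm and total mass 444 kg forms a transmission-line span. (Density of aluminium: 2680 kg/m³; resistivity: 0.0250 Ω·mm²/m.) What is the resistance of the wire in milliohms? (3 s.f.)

ρ = 0.0250 Ω·mm²/m = 2.50×10^-8 Ω·m
A = π(d/2)² = π(1.0950e-02 m)² = 3.7668e-04 m²
L = m/(density·A) = 444/(2680×3.7668e-04) = 439.8 m
R = ρL/A = (2.50×10^-8)(439.8)/(3.7668e-04) = 29.2 mΩ

29.2 mΩ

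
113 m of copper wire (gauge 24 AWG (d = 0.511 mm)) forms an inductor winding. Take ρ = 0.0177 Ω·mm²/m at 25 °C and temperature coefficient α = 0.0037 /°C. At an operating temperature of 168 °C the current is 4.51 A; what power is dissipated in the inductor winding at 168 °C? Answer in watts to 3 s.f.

ρ = 0.0177 Ω·mm²/m = 1.77×10^-8 Ω·m
A = π(0.511/2 mm)² = π(2.5550e-04 m)² = 2.051e-07 m²
R₍25₎ = ρL/A = (1.77×10^-8)(113)/(2.051e-07) = 9.753 Ω
R₍168₎ = R₍25₎(1 + αΔT) = 9.753 × (1 + 0.0037×143) = 14.91 Ω
P = I²R = (4.51)² × 14.91 = 303 W

303 W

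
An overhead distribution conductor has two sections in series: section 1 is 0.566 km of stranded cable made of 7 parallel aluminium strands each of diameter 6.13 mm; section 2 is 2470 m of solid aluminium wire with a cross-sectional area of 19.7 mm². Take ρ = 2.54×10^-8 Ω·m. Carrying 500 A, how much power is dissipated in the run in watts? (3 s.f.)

8.14×10^5 W

Section 1: A_strand = π(3.0650e-03)² = 2.951e-05 m²; R₁ = ρL/(N·A_s) = (2.54×10^-8)(566)/(7×2.951e-05) = 0.06959 Ω
Section 2: A = 19.7 mm² = 1.970e-05 m²
R₂ = (2.54×10^-8)(2470)/(1.970e-05) = 3.185 Ω
R = R₁ + R₂ = 3.254 Ω
P = I²R = (500)² × 3.254 = 8.14×10^5 W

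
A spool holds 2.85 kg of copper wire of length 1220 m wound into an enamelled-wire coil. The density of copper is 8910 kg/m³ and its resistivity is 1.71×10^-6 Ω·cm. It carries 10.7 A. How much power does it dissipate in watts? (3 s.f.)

9110 W

ρ = 1.71×10^-6 Ω·cm = 1.71×10^-8 Ω·m
A = m/(density·L) = 2.85/(8910×1220) = 2.6218e-07 m²
R = ρL/A = (1.71×10^-8)(1220)/(2.6218e-07) = 79.57 Ω
P = I²R = (10.7)² × 79.57 = 9110 W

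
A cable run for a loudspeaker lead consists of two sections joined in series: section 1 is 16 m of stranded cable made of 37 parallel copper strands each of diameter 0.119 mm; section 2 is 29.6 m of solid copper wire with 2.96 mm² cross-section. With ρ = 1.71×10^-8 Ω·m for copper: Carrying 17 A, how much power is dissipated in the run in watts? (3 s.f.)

242 W

Section 1: A_strand = π(5.9500e-05)² = 1.112e-08 m²; R₁ = ρL/(N·A_s) = (1.71×10^-8)(16)/(37×1.112e-08) = 0.6649 Ω
Section 2: A = 2.96 mm² = 2.960e-06 m²
R₂ = (1.71×10^-8)(29.6)/(2.960e-06) = 0.171 Ω
R = R₁ + R₂ = 0.8359 Ω
P = I²R = (17)² × 0.8359 = 242 W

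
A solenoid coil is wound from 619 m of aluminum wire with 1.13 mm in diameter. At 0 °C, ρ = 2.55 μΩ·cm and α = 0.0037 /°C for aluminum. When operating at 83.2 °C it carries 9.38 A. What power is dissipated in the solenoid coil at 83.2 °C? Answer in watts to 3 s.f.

1810 W

ρ = 2.55 μΩ·cm = 2.55×10^-8 Ω·m
A = π(d/2)² = π(5.6500e-04 m)² = 1.003e-06 m²
R₍0₎ = ρL/A = (2.55×10^-8)(619)/(1.003e-06) = 15.74 Ω
R₍83.2₎ = R₍0₎(1 + αΔT) = 15.74 × (1 + 0.0037×83.2) = 20.58 Ω
P = I²R = (9.38)² × 20.58 = 1810 W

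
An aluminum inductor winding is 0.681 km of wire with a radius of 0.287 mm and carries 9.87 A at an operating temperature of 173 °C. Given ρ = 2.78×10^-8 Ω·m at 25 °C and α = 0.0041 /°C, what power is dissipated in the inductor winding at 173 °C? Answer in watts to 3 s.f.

A = πr² = π(2.8700e-04 m)² = 2.588e-07 m²
R₍25₎ = ρL/A = (2.78×10^-8)(681)/(2.588e-07) = 73.16 Ω
R₍173₎ = R₍25₎(1 + αΔT) = 73.16 × (1 + 0.0041×148) = 117.6 Ω
P = I²R = (9.87)² × 117.6 = 11500 W

11500 W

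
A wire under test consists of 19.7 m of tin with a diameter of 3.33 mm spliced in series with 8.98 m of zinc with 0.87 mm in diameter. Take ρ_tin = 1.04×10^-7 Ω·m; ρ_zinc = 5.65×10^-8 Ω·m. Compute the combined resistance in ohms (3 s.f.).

1.09 Ω

Segment 1: A = π(d/2)² = π(1.6650e-03 m)² = 8.709e-06 m²
R₁ = ρL/A = (1.04×10^-7)(19.7)/(8.709e-06) = 0.2352 Ω
Segment 2: A = π(d/2)² = π(4.3500e-04 m)² = 5.945e-07 m²
R₂ = (5.65×10^-8)(8.98)/(5.945e-07) = 0.8535 Ω
R = R₁ + R₂ = 1.09 Ω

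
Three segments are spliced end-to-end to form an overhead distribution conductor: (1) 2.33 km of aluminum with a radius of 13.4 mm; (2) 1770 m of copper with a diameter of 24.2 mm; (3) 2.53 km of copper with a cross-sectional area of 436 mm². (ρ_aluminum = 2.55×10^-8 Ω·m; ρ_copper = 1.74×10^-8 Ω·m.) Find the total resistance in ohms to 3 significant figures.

Seg 1: A = πr² = π(1.3400e-02 m)² = 5.641e-04 m²
R_1 = (2.55×10^-8)(2330)/(5.641e-04) = 0.1053 Ω
Seg 2: A = π(d/2)² = π(1.2100e-02 m)² = 4.600e-04 m²
R_2 = (1.74×10^-8)(1770)/(4.600e-04) = 0.06696 Ω
Seg 3: A = 436 mm² = 4.360e-04 m²
R_3 = (1.74×10^-8)(2530)/(4.360e-04) = 0.101 Ω
R_total = R_1 + R_2 + R_3 = 0.273 Ω

0.273 Ω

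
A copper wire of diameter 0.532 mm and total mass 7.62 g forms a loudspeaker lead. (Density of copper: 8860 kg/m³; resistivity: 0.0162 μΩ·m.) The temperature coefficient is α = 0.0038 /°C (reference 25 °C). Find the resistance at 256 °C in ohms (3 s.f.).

0.529 Ω

ρ = 0.0162 μΩ·m = 1.62×10^-8 Ω·m
A = π(d/2)² = π(2.6600e-04 m)² = 2.2229e-07 m²
L = m/(density·A) = 0.00762/(8860×2.2229e-07) = 3.869 m
R = ρL/A = (1.62×10^-8)(3.869)/(2.2229e-07) = 0.282 Ω
R(256 °C) = 0.282 × (1 + 0.0038×231) = 0.529 Ω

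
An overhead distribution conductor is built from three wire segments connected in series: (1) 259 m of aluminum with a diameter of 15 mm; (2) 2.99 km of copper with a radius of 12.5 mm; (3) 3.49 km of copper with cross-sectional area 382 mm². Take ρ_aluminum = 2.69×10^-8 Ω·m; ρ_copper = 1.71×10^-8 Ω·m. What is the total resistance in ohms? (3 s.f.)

0.300 Ω

Seg 1: A = π(d/2)² = π(7.5000e-03 m)² = 1.767e-04 m²
R_1 = (2.69×10^-8)(259)/(1.767e-04) = 0.03943 Ω
Seg 2: A = πr² = π(1.2500e-02 m)² = 4.909e-04 m²
R_2 = (1.71×10^-8)(2990)/(4.909e-04) = 0.1042 Ω
Seg 3: A = 382 mm² = 3.820e-04 m²
R_3 = (1.71×10^-8)(3490)/(3.820e-04) = 0.1562 Ω
R_total = R_1 + R_2 + R_3 = 0.300 Ω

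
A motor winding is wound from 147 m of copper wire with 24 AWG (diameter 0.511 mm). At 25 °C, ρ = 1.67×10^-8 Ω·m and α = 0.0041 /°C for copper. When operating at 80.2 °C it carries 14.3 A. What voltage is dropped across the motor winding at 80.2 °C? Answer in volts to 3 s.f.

210 V

A = π(0.511/2 mm)² = π(2.5550e-04 m)² = 2.051e-07 m²
R₍25₎ = ρL/A = (1.67×10^-8)(147)/(2.051e-07) = 11.97 Ω
R₍80.2₎ = R₍25₎(1 + αΔT) = 11.97 × (1 + 0.0041×55.2) = 14.68 Ω
V = IR = 14.3 × 14.68 = 210 V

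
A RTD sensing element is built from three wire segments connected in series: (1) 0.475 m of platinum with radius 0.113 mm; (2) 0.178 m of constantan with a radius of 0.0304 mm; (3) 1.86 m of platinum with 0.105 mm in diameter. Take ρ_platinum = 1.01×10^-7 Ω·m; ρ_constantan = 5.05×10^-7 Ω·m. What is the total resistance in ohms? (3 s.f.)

Seg 1: A = πr² = π(1.1300e-04 m)² = 4.011e-08 m²
R_1 = (1.01×10^-7)(0.475)/(4.011e-08) = 1.196 Ω
Seg 2: A = πr² = π(3.0400e-05 m)² = 2.903e-09 m²
R_2 = (5.05×10^-7)(0.178)/(2.903e-09) = 30.96 Ω
Seg 3: A = π(d/2)² = π(5.2500e-05 m)² = 8.659e-09 m²
R_3 = (1.01×10^-7)(1.86)/(8.659e-09) = 21.7 Ω
R_total = R_1 + R_2 + R_3 = 53.9 Ω

53.9 Ω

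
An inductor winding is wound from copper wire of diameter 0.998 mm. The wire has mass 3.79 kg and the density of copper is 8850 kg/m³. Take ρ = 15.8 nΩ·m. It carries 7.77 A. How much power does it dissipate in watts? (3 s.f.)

668 W

ρ = 15.8 nΩ·m = 1.58×10^-8 Ω·m
A = π(d/2)² = π(4.9900e-04 m)² = 7.8226e-07 m²
L = m/(density·A) = 3.79/(8850×7.8226e-07) = 547.5 m
R = ρL/A = (1.58×10^-8)(547.5)/(7.8226e-07) = 11.06 Ω
P = I²R = (7.77)² × 11.06 = 668 W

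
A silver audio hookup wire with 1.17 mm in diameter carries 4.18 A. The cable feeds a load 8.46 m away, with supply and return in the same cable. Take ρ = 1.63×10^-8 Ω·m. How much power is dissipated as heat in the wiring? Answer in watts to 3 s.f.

4.48 W

A = π(d/2)² = π(5.8500e-04 m)² = 1.075e-06 m²
Total conductor length (both ways) L = 2 × 8.46 = 16.92 m
R = ρL/A = (1.63×10^-8)(16.92)/(1.075e-06) = 0.2565 Ω
P = I²R = (4.18)² × 0.2565 = 4.48 W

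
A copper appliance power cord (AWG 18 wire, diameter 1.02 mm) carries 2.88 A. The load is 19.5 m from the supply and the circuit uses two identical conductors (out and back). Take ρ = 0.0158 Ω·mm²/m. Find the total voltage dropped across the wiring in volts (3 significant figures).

ρ = 0.0158 Ω·mm²/m = 1.58×10^-8 Ω·m
A = π(1.02/2 mm)² = π(5.1000e-04 m)² = 8.171e-07 m²
Total conductor length (both ways) L = 2 × 19.5 = 39 m
R = ρL/A = (1.58×10^-8)(39)/(8.171e-07) = 0.7541 Ω
V = IR = 2.88 × 0.7541 = 2.17 V

2.17 V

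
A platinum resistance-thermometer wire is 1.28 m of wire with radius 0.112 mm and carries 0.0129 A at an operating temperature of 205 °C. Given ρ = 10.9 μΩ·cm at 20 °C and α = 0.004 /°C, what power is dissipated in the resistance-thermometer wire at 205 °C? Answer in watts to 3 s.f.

0.00103 W

ρ = 10.9 μΩ·cm = 1.09×10^-7 Ω·m
A = πr² = π(1.1200e-04 m)² = 3.941e-08 m²
R₍20₎ = ρL/A = (1.09×10^-7)(1.28)/(3.941e-08) = 3.54 Ω
R₍205₎ = R₍20₎(1 + αΔT) = 3.54 × (1 + 0.004×185) = 6.16 Ω
P = I²R = (0.0129)² × 6.16 = 0.00103 W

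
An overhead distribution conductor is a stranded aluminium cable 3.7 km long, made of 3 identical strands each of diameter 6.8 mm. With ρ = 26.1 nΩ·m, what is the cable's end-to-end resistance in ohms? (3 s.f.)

0.886 Ω

ρ = 26.1 nΩ·m = 2.61×10^-8 Ω·m
A_strand = π(3.4000e-03 m)² = 3.632e-05 m²
R_strand = ρL/A = (2.61×10^-8)(3700)/(3.632e-05) = 2.659 Ω
R_total = R_strand/N = 2.659/3 = 0.886 Ω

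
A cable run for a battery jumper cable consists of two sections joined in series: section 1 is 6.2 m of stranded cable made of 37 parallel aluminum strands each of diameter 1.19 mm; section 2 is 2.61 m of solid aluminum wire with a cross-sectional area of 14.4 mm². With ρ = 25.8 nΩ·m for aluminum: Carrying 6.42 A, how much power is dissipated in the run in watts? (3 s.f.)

ρ = 25.8 nΩ·m = 2.58×10^-8 Ω·m
Section 1: A_strand = π(5.9500e-04)² = 1.112e-06 m²; R₁ = ρL/(N·A_s) = (2.58×10^-8)(6.2)/(37×1.112e-06) = 0.003887 Ω
Section 2: A = 14.4 mm² = 1.440e-05 m²
R₂ = (2.58×10^-8)(2.61)/(1.440e-05) = 0.004676 Ω
R = R₁ + R₂ = 0.008563 Ω
P = I²R = (6.42)² × 0.008563 = 0.353 W

0.353 W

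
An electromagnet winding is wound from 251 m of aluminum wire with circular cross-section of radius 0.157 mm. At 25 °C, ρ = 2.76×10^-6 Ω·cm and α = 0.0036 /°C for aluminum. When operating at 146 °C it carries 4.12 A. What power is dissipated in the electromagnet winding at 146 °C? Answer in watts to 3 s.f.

2180 W

ρ = 2.76×10^-6 Ω·cm = 2.76×10^-8 Ω·m
A = πr² = π(1.5700e-04 m)² = 7.744e-08 m²
R₍25₎ = ρL/A = (2.76×10^-8)(251)/(7.744e-08) = 89.46 Ω
R₍146₎ = R₍25₎(1 + αΔT) = 89.46 × (1 + 0.0036×121) = 128.4 Ω
P = I²R = (4.12)² × 128.4 = 2180 W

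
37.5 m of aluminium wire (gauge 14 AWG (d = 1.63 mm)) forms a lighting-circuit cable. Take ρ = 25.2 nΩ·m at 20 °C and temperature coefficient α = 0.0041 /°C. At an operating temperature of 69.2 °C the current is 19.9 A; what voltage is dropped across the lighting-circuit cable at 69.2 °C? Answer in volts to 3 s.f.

10.8 V

ρ = 25.2 nΩ·m = 2.52×10^-8 Ω·m
A = π(1.63/2 mm)² = π(8.1500e-04 m)² = 2.087e-06 m²
R₍20₎ = ρL/A = (2.52×10^-8)(37.5)/(2.087e-06) = 0.4529 Ω
R₍69.2₎ = R₍20₎(1 + αΔT) = 0.4529 × (1 + 0.0041×49.2) = 0.5442 Ω
V = IR = 19.9 × 0.5442 = 10.8 V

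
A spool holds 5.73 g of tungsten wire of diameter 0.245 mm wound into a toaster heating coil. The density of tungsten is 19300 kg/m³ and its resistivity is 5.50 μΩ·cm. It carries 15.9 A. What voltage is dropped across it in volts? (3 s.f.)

ρ = 5.50 μΩ·cm = 5.50×10^-8 Ω·m
A = π(d/2)² = π(1.2250e-04 m)² = 4.7144e-08 m²
L = m/(density·A) = 0.00573/(19300×4.7144e-08) = 6.298 m
R = ρL/A = (5.50×10^-8)(6.298)/(4.7144e-08) = 7.347 Ω
V = IR = 15.9 × 7.347 = 117 V

117 V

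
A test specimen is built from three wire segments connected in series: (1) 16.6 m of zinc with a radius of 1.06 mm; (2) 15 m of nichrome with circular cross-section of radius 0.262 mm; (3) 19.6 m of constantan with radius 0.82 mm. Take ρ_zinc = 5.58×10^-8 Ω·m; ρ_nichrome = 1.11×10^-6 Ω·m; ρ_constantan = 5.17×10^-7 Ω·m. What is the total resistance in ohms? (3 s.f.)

82.3 Ω

Seg 1: A = πr² = π(1.0600e-03 m)² = 3.530e-06 m²
R_1 = (5.58×10^-8)(16.6)/(3.530e-06) = 0.2624 Ω
Seg 2: A = πr² = π(2.6200e-04 m)² = 2.157e-07 m²
R_2 = (1.11×10^-6)(15)/(2.157e-07) = 77.21 Ω
Seg 3: A = πr² = π(8.2000e-04 m)² = 2.112e-06 m²
R_3 = (5.17×10^-7)(19.6)/(2.112e-06) = 4.797 Ω
R_total = R_1 + R_2 + R_3 = 82.3 Ω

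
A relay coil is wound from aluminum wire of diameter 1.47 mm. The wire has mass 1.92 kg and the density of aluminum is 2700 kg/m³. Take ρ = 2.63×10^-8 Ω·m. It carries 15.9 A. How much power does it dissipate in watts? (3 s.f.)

A = π(d/2)² = π(7.3500e-04 m)² = 1.6972e-06 m²
L = m/(density·A) = 1.92/(2700×1.6972e-06) = 419 m
R = ρL/A = (2.63×10^-8)(419)/(1.6972e-06) = 6.493 Ω
P = I²R = (15.9)² × 6.493 = 1640 W

1640 W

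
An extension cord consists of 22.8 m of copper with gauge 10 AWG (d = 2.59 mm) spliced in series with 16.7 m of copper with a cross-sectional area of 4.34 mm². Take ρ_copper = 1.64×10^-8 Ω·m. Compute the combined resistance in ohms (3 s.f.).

Segment 1: A = π(2.59/2 mm)² = π(1.2950e-03 m)² = 5.269e-06 m²
R₁ = ρL/A = (1.64×10^-8)(22.8)/(5.269e-06) = 0.07097 Ω
Segment 2: A = 4.34 mm² = 4.340e-06 m²
R₂ = (1.64×10^-8)(16.7)/(4.340e-06) = 0.06311 Ω
R = R₁ + R₂ = 0.134 Ω

0.134 Ω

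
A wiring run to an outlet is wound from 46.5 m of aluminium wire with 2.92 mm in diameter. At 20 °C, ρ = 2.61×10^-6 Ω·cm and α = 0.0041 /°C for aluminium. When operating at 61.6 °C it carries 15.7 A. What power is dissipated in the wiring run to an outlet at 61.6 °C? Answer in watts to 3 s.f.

ρ = 2.61×10^-6 Ω·cm = 2.61×10^-8 Ω·m
A = π(d/2)² = π(1.4600e-03 m)² = 6.697e-06 m²
R₍20₎ = ρL/A = (2.61×10^-8)(46.5)/(6.697e-06) = 0.1812 Ω
R₍61.6₎ = R₍20₎(1 + αΔT) = 0.1812 × (1 + 0.0041×41.6) = 0.2121 Ω
P = I²R = (15.7)² × 0.2121 = 52.3 W

52.3 W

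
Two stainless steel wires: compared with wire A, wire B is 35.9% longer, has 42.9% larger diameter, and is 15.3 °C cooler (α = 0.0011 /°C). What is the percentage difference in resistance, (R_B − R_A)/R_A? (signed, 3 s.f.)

R ∝ ρL/d² with ρ ∝ (1+αΔT), so R_B/R_A = (1 + 35.9/100) × (1 + 42.9/100)⁻² × (1 − 0.0011×15.3)
= 1.359 × 0.4897 × 0.9832 = 0.6543
(R_B − R_A)/R_A = 0.6543 − 1 = -34.6%

-34.6%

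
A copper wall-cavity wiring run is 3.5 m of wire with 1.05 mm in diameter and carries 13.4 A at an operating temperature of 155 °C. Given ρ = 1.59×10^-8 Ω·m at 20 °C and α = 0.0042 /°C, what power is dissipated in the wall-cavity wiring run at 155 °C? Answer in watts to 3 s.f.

A = π(d/2)² = π(5.2500e-04 m)² = 8.659e-07 m²
R₍20₎ = ρL/A = (1.59×10^-8)(3.5)/(8.659e-07) = 0.06427 Ω
R₍155₎ = R₍20₎(1 + αΔT) = 0.06427 × (1 + 0.0042×135) = 0.1007 Ω
P = I²R = (13.4)² × 0.1007 = 18.1 W

18.1 W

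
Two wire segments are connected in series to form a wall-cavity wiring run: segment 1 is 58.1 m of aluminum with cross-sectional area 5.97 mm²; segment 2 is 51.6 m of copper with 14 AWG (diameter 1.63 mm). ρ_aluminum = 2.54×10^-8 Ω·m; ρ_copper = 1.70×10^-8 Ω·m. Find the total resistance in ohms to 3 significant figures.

0.668 Ω

Segment 1: A = 5.97 mm² = 5.970e-06 m²
R₁ = ρL/A = (2.54×10^-8)(58.1)/(5.970e-06) = 0.2472 Ω
Segment 2: A = π(1.63/2 mm)² = π(8.1500e-04 m)² = 2.087e-06 m²
R₂ = (1.70×10^-8)(51.6)/(2.087e-06) = 0.4204 Ω
R = R₁ + R₂ = 0.668 Ω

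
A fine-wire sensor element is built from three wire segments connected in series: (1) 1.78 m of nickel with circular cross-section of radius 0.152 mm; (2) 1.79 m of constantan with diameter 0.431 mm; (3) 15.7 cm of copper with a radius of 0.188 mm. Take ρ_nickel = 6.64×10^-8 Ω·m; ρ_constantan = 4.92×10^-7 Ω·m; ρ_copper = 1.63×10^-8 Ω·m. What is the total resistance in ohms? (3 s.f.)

7.69 Ω

Seg 1: A = πr² = π(1.5200e-04 m)² = 7.258e-08 m²
R_1 = (6.64×10^-8)(1.78)/(7.258e-08) = 1.628 Ω
Seg 2: A = π(d/2)² = π(2.1550e-04 m)² = 1.459e-07 m²
R_2 = (4.92×10^-7)(1.79)/(1.459e-07) = 6.036 Ω
Seg 3: A = πr² = π(1.8800e-04 m)² = 1.110e-07 m²
R_3 = (1.63×10^-8)(0.157)/(1.110e-07) = 0.02305 Ω
R_total = R_1 + R_2 + R_3 = 7.69 Ω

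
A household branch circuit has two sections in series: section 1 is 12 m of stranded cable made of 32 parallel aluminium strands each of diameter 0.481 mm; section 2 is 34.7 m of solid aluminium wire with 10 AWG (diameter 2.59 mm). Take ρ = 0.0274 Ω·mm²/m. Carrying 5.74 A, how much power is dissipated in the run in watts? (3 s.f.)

ρ = 0.0274 Ω·mm²/m = 2.74×10^-8 Ω·m
Section 1: A_strand = π(2.4050e-04)² = 1.817e-07 m²; R₁ = ρL/(N·A_s) = (2.74×10^-8)(12)/(32×1.817e-07) = 0.05655 Ω
Section 2: A = π(2.59/2 mm)² = π(1.2950e-03 m)² = 5.269e-06 m²
R₂ = (2.74×10^-8)(34.7)/(5.269e-06) = 0.1805 Ω
R = R₁ + R₂ = 0.237 Ω
P = I²R = (5.74)² × 0.237 = 7.81 W

7.81 W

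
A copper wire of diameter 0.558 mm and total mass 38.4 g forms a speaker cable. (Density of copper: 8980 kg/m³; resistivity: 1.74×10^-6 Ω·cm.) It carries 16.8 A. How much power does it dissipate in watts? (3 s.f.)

351 W

ρ = 1.74×10^-6 Ω·cm = 1.74×10^-8 Ω·m
A = π(d/2)² = π(2.7900e-04 m)² = 2.4454e-07 m²
L = m/(density·A) = 0.0384/(8980×2.4454e-07) = 17.49 m
R = ρL/A = (1.74×10^-8)(17.49)/(2.4454e-07) = 1.244 Ω
P = I²R = (16.8)² × 1.244 = 351 W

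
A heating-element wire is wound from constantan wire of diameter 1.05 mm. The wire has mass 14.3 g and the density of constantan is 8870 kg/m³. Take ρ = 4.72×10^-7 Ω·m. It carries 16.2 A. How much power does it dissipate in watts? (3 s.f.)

266 W

A = π(d/2)² = π(5.2500e-04 m)² = 8.6590e-07 m²
L = m/(density·A) = 0.0143/(8870×8.6590e-07) = 1.862 m
R = ρL/A = (4.72×10^-7)(1.862)/(8.6590e-07) = 1.015 Ω
P = I²R = (16.2)² × 1.015 = 266 W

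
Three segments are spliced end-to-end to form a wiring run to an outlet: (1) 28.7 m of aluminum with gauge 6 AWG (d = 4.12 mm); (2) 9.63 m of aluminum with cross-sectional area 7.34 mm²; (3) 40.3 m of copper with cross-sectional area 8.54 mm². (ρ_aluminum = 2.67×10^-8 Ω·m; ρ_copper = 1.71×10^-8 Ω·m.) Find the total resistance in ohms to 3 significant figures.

Seg 1: A = π(4.12/2 mm)² = π(2.0600e-03 m)² = 1.333e-05 m²
R_1 = (2.67×10^-8)(28.7)/(1.333e-05) = 0.05748 Ω
Seg 2: A = 7.34 mm² = 7.340e-06 m²
R_2 = (2.67×10^-8)(9.63)/(7.340e-06) = 0.03503 Ω
Seg 3: A = 8.54 mm² = 8.540e-06 m²
R_3 = (1.71×10^-8)(40.3)/(8.540e-06) = 0.08069 Ω
R_total = R_1 + R_2 + R_3 = 0.173 Ω

0.173 Ω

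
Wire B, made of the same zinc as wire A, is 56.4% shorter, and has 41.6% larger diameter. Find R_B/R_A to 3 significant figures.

R ∝ L/d², so R_B/R_A = (1 − 56.4/100) × (1 + 41.6/100)⁻²
= 0.436 × 0.4987 = 0.217

0.217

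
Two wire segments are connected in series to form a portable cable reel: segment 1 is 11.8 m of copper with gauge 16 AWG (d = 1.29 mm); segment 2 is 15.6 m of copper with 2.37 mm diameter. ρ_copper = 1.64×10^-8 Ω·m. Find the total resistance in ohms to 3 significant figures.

Segment 1: A = π(1.29/2 mm)² = π(6.4500e-04 m)² = 1.307e-06 m²
R₁ = ρL/A = (1.64×10^-8)(11.8)/(1.307e-06) = 0.1481 Ω
Segment 2: A = π(d/2)² = π(1.1850e-03 m)² = 4.412e-06 m²
R₂ = (1.64×10^-8)(15.6)/(4.412e-06) = 0.05799 Ω
R = R₁ + R₂ = 0.206 Ω

0.206 Ω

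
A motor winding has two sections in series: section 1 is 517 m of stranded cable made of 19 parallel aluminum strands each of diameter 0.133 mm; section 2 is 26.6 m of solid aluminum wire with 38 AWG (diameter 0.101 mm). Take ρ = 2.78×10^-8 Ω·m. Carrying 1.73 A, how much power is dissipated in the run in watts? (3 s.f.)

439 W

Section 1: A_strand = π(6.6500e-05)² = 1.389e-08 m²; R₁ = ρL/(N·A_s) = (2.78×10^-8)(517)/(19×1.389e-08) = 54.45 Ω
Section 2: A = π(0.101/2 mm)² = π(5.0500e-05 m)² = 8.012e-09 m²
R₂ = (2.78×10^-8)(26.6)/(8.012e-09) = 92.3 Ω
R = R₁ + R₂ = 146.7 Ω
P = I²R = (1.73)² × 146.7 = 439 W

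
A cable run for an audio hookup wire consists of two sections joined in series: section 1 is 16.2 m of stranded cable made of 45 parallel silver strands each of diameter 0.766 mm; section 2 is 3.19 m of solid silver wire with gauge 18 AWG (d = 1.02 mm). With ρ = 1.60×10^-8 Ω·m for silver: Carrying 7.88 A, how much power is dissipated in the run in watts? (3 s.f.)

Section 1: A_strand = π(3.8300e-04)² = 4.608e-07 m²; R₁ = ρL/(N·A_s) = (1.60×10^-8)(16.2)/(45×4.608e-07) = 0.0125 Ω
Section 2: A = π(1.02/2 mm)² = π(5.1000e-04 m)² = 8.171e-07 m²
R₂ = (1.60×10^-8)(3.19)/(8.171e-07) = 0.06246 Ω
R = R₁ + R₂ = 0.07496 Ω
P = I²R = (7.88)² × 0.07496 = 4.65 W

4.65 W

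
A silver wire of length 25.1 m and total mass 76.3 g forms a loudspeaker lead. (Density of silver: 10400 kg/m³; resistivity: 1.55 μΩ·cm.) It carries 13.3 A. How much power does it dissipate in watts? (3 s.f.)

235 W

ρ = 1.55 μΩ·cm = 1.55×10^-8 Ω·m
A = m/(density·L) = 0.0763/(10400×25.1) = 2.9229e-07 m²
R = ρL/A = (1.55×10^-8)(25.1)/(2.9229e-07) = 1.331 Ω
P = I²R = (13.3)² × 1.331 = 235 W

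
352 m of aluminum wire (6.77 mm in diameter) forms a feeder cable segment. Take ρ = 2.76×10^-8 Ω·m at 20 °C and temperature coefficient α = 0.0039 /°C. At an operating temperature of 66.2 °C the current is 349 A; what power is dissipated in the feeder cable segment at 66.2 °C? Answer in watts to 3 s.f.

A = π(d/2)² = π(3.3850e-03 m)² = 3.600e-05 m²
R₍20₎ = ρL/A = (2.76×10^-8)(352)/(3.600e-05) = 0.2699 Ω
R₍66.2₎ = R₍20₎(1 + αΔT) = 0.2699 × (1 + 0.0039×46.2) = 0.3185 Ω
P = I²R = (349)² × 0.3185 = 38800 W

38800 W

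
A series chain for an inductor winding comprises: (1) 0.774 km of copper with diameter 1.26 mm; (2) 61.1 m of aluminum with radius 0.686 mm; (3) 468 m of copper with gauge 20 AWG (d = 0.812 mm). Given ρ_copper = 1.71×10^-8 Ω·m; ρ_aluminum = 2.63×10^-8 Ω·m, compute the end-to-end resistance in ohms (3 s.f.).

Seg 1: A = π(d/2)² = π(6.3000e-04 m)² = 1.247e-06 m²
R_1 = (1.71×10^-8)(774)/(1.247e-06) = 10.61 Ω
Seg 2: A = πr² = π(6.8600e-04 m)² = 1.478e-06 m²
R_2 = (2.63×10^-8)(61.1)/(1.478e-06) = 1.087 Ω
Seg 3: A = π(0.812/2 mm)² = π(4.0600e-04 m)² = 5.178e-07 m²
R_3 = (1.71×10^-8)(468)/(5.178e-07) = 15.45 Ω
R_total = R_1 + R_2 + R_3 = 27.2 Ω

27.2 Ω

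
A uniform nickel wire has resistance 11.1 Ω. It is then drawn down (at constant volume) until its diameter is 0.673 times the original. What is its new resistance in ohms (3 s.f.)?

Volume constant ⇒ L' = L/r² with r = 0.673. R' = ρL'/A' = ρ(L/r²)/(πr²d₀²/4) = R/r⁴.
R' = 4.875 × 11.1 = 54.1 Ω

54.1 Ω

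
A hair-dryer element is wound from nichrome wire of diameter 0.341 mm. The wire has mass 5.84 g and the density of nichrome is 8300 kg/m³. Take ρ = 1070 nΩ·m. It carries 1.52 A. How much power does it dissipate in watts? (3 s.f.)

209 W

ρ = 1070 nΩ·m = 1.07×10^-6 Ω·m
A = π(d/2)² = π(1.7050e-04 m)² = 9.1327e-08 m²
L = m/(density·A) = 0.00584/(8300×9.1327e-08) = 7.704 m
R = ρL/A = (1.07×10^-6)(7.704)/(9.1327e-08) = 90.27 Ω
P = I²R = (1.52)² × 90.27 = 209 W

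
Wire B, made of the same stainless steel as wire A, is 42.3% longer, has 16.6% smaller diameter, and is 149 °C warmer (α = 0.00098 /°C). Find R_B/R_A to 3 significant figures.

2.34

R ∝ ρL/d² with ρ ∝ (1+αΔT), so R_B/R_A = (1 + 42.3/100) × (1 − 16.6/100)⁻² × (1 + 0.00098×149)
= 1.423 × 1.438 × 1.146 = 2.34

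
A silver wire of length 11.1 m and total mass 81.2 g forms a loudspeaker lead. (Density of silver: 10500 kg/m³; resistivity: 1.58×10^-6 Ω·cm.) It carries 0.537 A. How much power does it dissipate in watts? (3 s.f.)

0.0726 W

ρ = 1.58×10^-6 Ω·cm = 1.58×10^-8 Ω·m
A = m/(density·L) = 0.0812/(10500×11.1) = 6.9670e-07 m²
R = ρL/A = (1.58×10^-8)(11.1)/(6.9670e-07) = 0.2517 Ω
P = I²R = (0.537)² × 0.2517 = 0.0726 W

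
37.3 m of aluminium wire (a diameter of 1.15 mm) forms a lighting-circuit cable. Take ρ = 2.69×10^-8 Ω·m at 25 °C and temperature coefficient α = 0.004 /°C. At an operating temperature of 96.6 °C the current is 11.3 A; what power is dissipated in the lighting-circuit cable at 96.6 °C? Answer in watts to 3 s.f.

159 W

A = π(d/2)² = π(5.7500e-04 m)² = 1.039e-06 m²
R₍25₎ = ρL/A = (2.69×10^-8)(37.3)/(1.039e-06) = 0.966 Ω
R₍96.6₎ = R₍25₎(1 + αΔT) = 0.966 × (1 + 0.004×71.6) = 1.243 Ω
P = I²R = (11.3)² × 1.243 = 159 W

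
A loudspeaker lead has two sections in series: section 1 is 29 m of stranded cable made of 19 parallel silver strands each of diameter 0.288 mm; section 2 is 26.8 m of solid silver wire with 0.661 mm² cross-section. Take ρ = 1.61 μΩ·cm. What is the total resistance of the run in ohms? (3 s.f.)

1.03 Ω

ρ = 1.61 μΩ·cm = 1.61×10^-8 Ω·m
Section 1: A_strand = π(1.4400e-04)² = 6.514e-08 m²; R₁ = ρL/(N·A_s) = (1.61×10^-8)(29)/(19×6.514e-08) = 0.3772 Ω
Section 2: A = 0.661 mm² = 6.610e-07 m²
R₂ = (1.61×10^-8)(26.8)/(6.610e-07) = 0.6528 Ω
R = R₁ + R₂ = 1.03 Ω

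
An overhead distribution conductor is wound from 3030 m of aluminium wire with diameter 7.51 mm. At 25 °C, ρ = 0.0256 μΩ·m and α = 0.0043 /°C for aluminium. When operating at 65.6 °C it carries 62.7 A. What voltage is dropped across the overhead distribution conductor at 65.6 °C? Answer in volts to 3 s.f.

129 V

ρ = 0.0256 μΩ·m = 2.56×10^-8 Ω·m
A = π(d/2)² = π(3.7550e-03 m)² = 4.430e-05 m²
R₍25₎ = ρL/A = (2.56×10^-8)(3030)/(4.430e-05) = 1.751 Ω
R₍65.6₎ = R₍25₎(1 + αΔT) = 1.751 × (1 + 0.0043×40.6) = 2.057 Ω
V = IR = 62.7 × 2.057 = 129 V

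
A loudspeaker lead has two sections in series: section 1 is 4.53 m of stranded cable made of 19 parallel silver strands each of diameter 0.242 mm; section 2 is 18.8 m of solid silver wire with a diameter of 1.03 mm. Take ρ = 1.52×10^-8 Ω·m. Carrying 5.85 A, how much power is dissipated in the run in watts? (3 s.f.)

Section 1: A_strand = π(1.2100e-04)² = 4.600e-08 m²; R₁ = ρL/(N·A_s) = (1.52×10^-8)(4.53)/(19×4.600e-08) = 0.07879 Ω
Section 2: A = π(d/2)² = π(5.1500e-04 m)² = 8.332e-07 m²
R₂ = (1.52×10^-8)(18.8)/(8.332e-07) = 0.343 Ω
R = R₁ + R₂ = 0.4217 Ω
P = I²R = (5.85)² × 0.4217 = 14.4 W

14.4 W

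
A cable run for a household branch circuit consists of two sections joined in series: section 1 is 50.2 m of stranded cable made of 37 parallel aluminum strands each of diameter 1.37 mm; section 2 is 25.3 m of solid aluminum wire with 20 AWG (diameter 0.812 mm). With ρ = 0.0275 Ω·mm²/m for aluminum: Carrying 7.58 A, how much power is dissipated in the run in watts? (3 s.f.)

ρ = 0.0275 Ω·mm²/m = 2.75×10^-8 Ω·m
Section 1: A_strand = π(6.8500e-04)² = 1.474e-06 m²; R₁ = ρL/(N·A_s) = (2.75×10^-8)(50.2)/(37×1.474e-06) = 0.02531 Ω
Section 2: A = π(0.812/2 mm)² = π(4.0600e-04 m)² = 5.178e-07 m²
R₂ = (2.75×10^-8)(25.3)/(5.178e-07) = 1.344 Ω
R = R₁ + R₂ = 1.369 Ω
P = I²R = (7.58)² × 1.369 = 78.6 W

78.6 W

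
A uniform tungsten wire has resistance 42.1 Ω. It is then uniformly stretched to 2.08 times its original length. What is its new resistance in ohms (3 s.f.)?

Volume constant ⇒ A' = A/k with k = 2.08. R' = ρ(kL)/(A/k) = k²R.
R' = 4.326 × 42.1 = 182 Ω

182 Ω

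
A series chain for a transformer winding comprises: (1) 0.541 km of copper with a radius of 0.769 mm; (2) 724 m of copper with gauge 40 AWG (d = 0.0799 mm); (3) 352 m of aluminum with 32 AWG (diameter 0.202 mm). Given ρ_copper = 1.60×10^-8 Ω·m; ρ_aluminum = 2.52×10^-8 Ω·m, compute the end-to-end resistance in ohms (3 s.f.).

Seg 1: A = πr² = π(7.6900e-04 m)² = 1.858e-06 m²
R_1 = (1.60×10^-8)(541)/(1.858e-06) = 4.659 Ω
Seg 2: A = π(0.0799/2 mm)² = π(3.9950e-05 m)² = 5.014e-09 m²
R_2 = (1.60×10^-8)(724)/(5.014e-09) = 2310 Ω
Seg 3: A = π(0.202/2 mm)² = π(1.0100e-04 m)² = 3.205e-08 m²
R_3 = (2.52×10^-8)(352)/(3.205e-08) = 276.8 Ω
R_total = R_1 + R_2 + R_3 = 2590 Ω

2590 Ω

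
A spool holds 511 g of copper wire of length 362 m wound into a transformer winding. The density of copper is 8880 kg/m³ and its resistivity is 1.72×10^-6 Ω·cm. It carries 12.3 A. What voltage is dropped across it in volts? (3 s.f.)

ρ = 1.72×10^-6 Ω·cm = 1.72×10^-8 Ω·m
A = m/(density·L) = 0.511/(8880×362) = 1.5896e-07 m²
R = ρL/A = (1.72×10^-8)(362)/(1.5896e-07) = 39.17 Ω
V = IR = 12.3 × 39.17 = 482 V

482 V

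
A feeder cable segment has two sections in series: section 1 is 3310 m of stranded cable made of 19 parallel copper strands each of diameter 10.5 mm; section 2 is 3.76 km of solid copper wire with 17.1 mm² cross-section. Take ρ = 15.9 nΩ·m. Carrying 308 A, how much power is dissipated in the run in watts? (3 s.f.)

ρ = 15.9 nΩ·m = 1.59×10^-8 Ω·m
Section 1: A_strand = π(5.2500e-03)² = 8.659e-05 m²; R₁ = ρL/(N·A_s) = (1.59×10^-8)(3310)/(19×8.659e-05) = 0.03199 Ω
Section 2: A = 17.1 mm² = 1.710e-05 m²
R₂ = (1.59×10^-8)(3760)/(1.710e-05) = 3.496 Ω
R = R₁ + R₂ = 3.528 Ω
P = I²R = (308)² × 3.528 = 3.35×10^5 W

3.35×10^5 W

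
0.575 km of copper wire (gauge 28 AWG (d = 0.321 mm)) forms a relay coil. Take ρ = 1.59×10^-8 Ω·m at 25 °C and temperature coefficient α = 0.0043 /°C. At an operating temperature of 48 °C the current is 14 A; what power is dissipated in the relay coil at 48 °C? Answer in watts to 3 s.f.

A = π(0.321/2 mm)² = π(1.6050e-04 m)² = 8.093e-08 m²
R₍25₎ = ρL/A = (1.59×10^-8)(575)/(8.093e-08) = 113 Ω
R₍48₎ = R₍25₎(1 + αΔT) = 113 × (1 + 0.0043×23) = 124.1 Ω
P = I²R = (14)² × 124.1 = 24300 W

24300 W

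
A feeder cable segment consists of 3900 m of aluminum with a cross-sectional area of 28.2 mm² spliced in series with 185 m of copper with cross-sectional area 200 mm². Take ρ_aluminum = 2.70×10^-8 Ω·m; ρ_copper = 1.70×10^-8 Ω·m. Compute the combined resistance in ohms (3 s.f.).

3.75 Ω

Segment 1: A = 28.2 mm² = 2.820e-05 m²
R₁ = ρL/A = (2.70×10^-8)(3900)/(2.820e-05) = 3.734 Ω
Segment 2: A = 200 mm² = 2.000e-04 m²
R₂ = (1.70×10^-8)(185)/(2.000e-04) = 0.01573 Ω
R = R₁ + R₂ = 3.75 Ω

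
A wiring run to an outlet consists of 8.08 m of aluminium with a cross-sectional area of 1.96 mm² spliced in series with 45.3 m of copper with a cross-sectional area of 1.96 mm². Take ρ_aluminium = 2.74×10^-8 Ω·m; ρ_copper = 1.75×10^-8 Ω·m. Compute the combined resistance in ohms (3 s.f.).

Segment 1: A = 1.96 mm² = 1.960e-06 m²
R₁ = ρL/A = (2.74×10^-8)(8.08)/(1.960e-06) = 0.113 Ω
R₂ = (1.75×10^-8)(45.3)/(1.960e-06) = 0.4045 Ω
R = R₁ + R₂ = 0.517 Ω

0.517 Ω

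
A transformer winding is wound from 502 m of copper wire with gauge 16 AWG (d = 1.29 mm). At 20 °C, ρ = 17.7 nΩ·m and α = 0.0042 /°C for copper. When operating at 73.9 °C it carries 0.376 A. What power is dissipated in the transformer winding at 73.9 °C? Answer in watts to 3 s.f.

1.18 W

ρ = 17.7 nΩ·m = 1.77×10^-8 Ω·m
A = π(1.29/2 mm)² = π(6.4500e-04 m)² = 1.307e-06 m²
R₍20₎ = ρL/A = (1.77×10^-8)(502)/(1.307e-06) = 6.798 Ω
R₍73.9₎ = R₍20₎(1 + αΔT) = 6.798 × (1 + 0.0042×53.9) = 8.337 Ω
P = I²R = (0.376)² × 8.337 = 1.18 W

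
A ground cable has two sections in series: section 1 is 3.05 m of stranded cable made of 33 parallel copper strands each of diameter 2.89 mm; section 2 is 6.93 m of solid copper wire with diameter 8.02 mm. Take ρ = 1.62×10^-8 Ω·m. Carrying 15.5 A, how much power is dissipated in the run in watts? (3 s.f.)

0.589 W

Section 1: A_strand = π(1.4450e-03)² = 6.560e-06 m²; R₁ = ρL/(N·A_s) = (1.62×10^-8)(3.05)/(33×6.560e-06) = 2.283×10^-4 Ω
Section 2: A = π(d/2)² = π(4.0100e-03 m)² = 5.052e-05 m²
R₂ = (1.62×10^-8)(6.93)/(5.052e-05) = 0.002222 Ω
R = R₁ + R₂ = 0.002451 Ω
P = I²R = (15.5)² × 0.002451 = 0.589 W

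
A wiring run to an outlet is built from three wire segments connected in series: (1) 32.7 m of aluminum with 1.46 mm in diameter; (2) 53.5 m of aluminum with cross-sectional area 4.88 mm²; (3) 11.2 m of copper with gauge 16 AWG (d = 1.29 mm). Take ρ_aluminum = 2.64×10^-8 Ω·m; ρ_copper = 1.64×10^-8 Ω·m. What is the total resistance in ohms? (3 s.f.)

Seg 1: A = π(d/2)² = π(7.3000e-04 m)² = 1.674e-06 m²
R_1 = (2.64×10^-8)(32.7)/(1.674e-06) = 0.5157 Ω
Seg 2: A = 4.88 mm² = 4.880e-06 m²
R_2 = (2.64×10^-8)(53.5)/(4.880e-06) = 0.2894 Ω
Seg 3: A = π(1.29/2 mm)² = π(6.4500e-04 m)² = 1.307e-06 m²
R_3 = (1.64×10^-8)(11.2)/(1.307e-06) = 0.1405 Ω
R_total = R_1 + R_2 + R_3 = 0.946 Ω

0.946 Ω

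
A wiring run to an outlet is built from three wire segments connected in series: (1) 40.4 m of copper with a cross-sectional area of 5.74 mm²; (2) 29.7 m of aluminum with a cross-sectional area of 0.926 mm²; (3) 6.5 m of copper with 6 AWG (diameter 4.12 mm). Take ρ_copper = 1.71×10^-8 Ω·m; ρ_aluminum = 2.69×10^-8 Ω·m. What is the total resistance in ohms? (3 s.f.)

Seg 1: A = 5.74 mm² = 5.740e-06 m²
R_1 = (1.71×10^-8)(40.4)/(5.740e-06) = 0.1204 Ω
Seg 2: A = 0.926 mm² = 9.260e-07 m²
R_2 = (2.69×10^-8)(29.7)/(9.260e-07) = 0.8628 Ω
Seg 3: A = π(4.12/2 mm)² = π(2.0600e-03 m)² = 1.333e-05 m²
R_3 = (1.71×10^-8)(6.5)/(1.333e-05) = 0.008337 Ω
R_total = R_1 + R_2 + R_3 = 0.991 Ω

0.991 Ω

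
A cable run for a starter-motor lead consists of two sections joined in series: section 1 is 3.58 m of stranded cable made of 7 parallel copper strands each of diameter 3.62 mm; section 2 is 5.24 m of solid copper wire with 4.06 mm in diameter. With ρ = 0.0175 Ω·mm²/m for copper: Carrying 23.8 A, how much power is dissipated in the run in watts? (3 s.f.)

ρ = 0.0175 Ω·mm²/m = 1.75×10^-8 Ω·m
Section 1: A_strand = π(1.8100e-03)² = 1.029e-05 m²; R₁ = ρL/(N·A_s) = (1.75×10^-8)(3.58)/(7×1.029e-05) = 8.696×10^-4 Ω
Section 2: A = π(d/2)² = π(2.0300e-03 m)² = 1.295e-05 m²
R₂ = (1.75×10^-8)(5.24)/(1.295e-05) = 0.007083 Ω
R = R₁ + R₂ = 0.007953 Ω
P = I²R = (23.8)² × 0.007953 = 4.50 W

4.50 W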